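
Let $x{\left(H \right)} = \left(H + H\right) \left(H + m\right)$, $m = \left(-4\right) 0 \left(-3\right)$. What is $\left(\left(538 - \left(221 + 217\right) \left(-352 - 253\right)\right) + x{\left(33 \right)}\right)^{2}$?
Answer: $71666502436$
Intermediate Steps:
$m = 0$ ($m = 0 \left(-3\right) = 0$)
$x{\left(H \right)} = 2 H^{2}$ ($x{\left(H \right)} = \left(H + H\right) \left(H + 0\right) = 2 H H = 2 H^{2}$)
$\left(\left(538 - \left(221 + 217\right) \left(-352 - 253\right)\right) + x{\left(33 \right)}\right)^{2} = \left(\left(538 - \left(221 + 217\right) \left(-352 - 253\right)\right) + 2 \cdot 33^{2}\right)^{2} = \left(\left(538 - 438 \left(-605\right)\right) + 2 \cdot 1089\right)^{2} = \left(\left(538 - -264990\right) + 2178\right)^{2} = \left(\left(538 + 264990\right) + 2178\right)^{2} = \left(265528 + 2178\right)^{2} = 267706^{2} = 71666502436$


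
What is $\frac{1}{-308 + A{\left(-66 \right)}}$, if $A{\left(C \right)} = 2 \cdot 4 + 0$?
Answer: $- \frac{1}{300} \approx -0.0033333$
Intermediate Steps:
$A{\left(C \right)} = 8$ ($A{\left(C \right)} = 8 + 0 = 8$)
$\frac{1}{-308 + A{\left(-66 \right)}} = \frac{1}{-308 + 8} = \frac{1}{-300} = - \frac{1}{300}$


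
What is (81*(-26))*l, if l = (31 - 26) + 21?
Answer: -54756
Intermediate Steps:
l = 26 (l = 5 + 21 = 26)
(81*(-26))*l = (81*(-26))*26 = -2106*26 = -54756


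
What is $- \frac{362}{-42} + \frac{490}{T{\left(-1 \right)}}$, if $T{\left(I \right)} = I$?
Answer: $- \frac{10109}{21} \approx -481.38$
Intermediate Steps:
$- \frac{362}{-42} + \frac{490}{T{\left(-1 \right)}} = - \frac{362}{-42} + \frac{490}{-1} = \left(-362\right) \left(- \frac{1}{42}\right) + 490 \left(-1\right) = \frac{181}{21} - 490 = - \frac{10109}{21}$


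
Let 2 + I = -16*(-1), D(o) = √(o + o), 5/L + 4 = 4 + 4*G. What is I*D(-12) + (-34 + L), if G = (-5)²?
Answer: -679/20 + 28*I*√6 ≈ -33.95 + 68.586*I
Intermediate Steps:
G = 25
L = 1/20 (L = 5/(-4 + (4 + 4*25)) = 5/(-4 + (4 + 100)) = 5/(-4 + 104) = 5/100 = 5*(1/100) = 1/20 ≈ 0.050000)
D(o) = √2*√o (D(o) = √(2*o) = √2*√o)
I = 14 (I = -2 - 16*(-1) = -2 + 16 = 14)
I*D(-12) + (-34 + L) = 14*(√2*√(-12)) + (-34 + 1/20) = 14*(√2*(2*I*√3)) - 679/20 = 14*(2*I*√6) - 679/20 = 28*I*√6 - 679/20 = -679/20 + 28*I*√6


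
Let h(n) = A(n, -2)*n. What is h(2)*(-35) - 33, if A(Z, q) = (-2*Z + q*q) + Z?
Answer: -173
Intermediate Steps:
A(Z, q) = q² - Z (A(Z, q) = (-2*Z + q²) + Z = (q² - 2*Z) + Z = q² - Z)
h(n) = n*(4 - n) (h(n) = ((-2)² - n)*n = (4 - n)*n = n*(4 - n))
h(2)*(-35) - 33 = (2*(4 - 1*2))*(-35) - 33 = (2*(4 - 2))*(-35) - 33 = (2*2)*(-35) - 33 = 4*(-35) - 33 = -140 - 33 = -173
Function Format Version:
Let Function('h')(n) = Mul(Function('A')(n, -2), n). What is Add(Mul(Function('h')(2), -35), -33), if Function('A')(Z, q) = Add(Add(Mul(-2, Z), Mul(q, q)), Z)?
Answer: -173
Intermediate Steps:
Function('A')(Z, q) = Add(Pow(q, 2), Mul(-1, Z)) (Function('A')(Z, q) = Add(Add(Mul(-2, Z), Pow(q, 2)), Z) = Add(Add(Pow(q, 2), Mul(-2, Z)), Z) = Add(Pow(q, 2), Mul(-1, Z)))
Function('h')(n) = Mul(n, Add(4, Mul(-1, n))) (Function('h')(n) = Mul(Add(Pow(-2, 2), Mul(-1, n)), n) = Mul(Add(4, Mul(-1, n)), n) = Mul(n, Add(4, Mul(-1, n))))
Add(Mul(Function('h')(2), -35), -33) = Add(Mul(Mul(2, Add(4, Mul(-1, 2))), -35), -33) = Add(Mul(Mul(2, Add(4, -2)), -35), -33) = Add(Mul(Mul(2, 2), -35), -33) = Add(Mul(4, -35), -33) = Add(-140, -33) = -173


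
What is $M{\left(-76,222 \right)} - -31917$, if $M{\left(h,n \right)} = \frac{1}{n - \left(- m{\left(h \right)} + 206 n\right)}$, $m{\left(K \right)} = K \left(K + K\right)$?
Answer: $\frac{1083837485}{33958} \approx 31917.0$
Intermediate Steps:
$m{\left(K \right)} = 2 K^{2}$ ($m{\left(K \right)} = K 2 K = 2 K^{2}$)
$M{\left(h,n \right)} = \frac{1}{- 205 n + 2 h^{2}}$ ($M{\left(h,n \right)} = \frac{1}{n + \left(- 206 n + 2 h^{2}\right)} = \frac{1}{- 205 n + 2 h^{2}}$)
$M{\left(-76,222 \right)} - -31917 = \frac{1}{\left(-205\right) 222 + 2 \left(-76\right)^{2}} - -31917 = \frac{1}{-45510 + 2 \cdot 5776} + 31917 = \frac{1}{-45510 + 11552} + 31917 = \frac{1}{-33958} + 31917 = - \frac{1}{33958} + 31917 = \frac{1083837485}{33958}$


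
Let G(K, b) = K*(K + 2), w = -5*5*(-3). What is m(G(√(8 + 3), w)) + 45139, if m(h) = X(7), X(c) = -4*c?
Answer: 45111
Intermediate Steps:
w = 75 (w = -25*(-3) = 75)
G(K, b) = K*(2 + K)
m(h) = -28 (m(h) = -4*7 = -28)
m(G(√(8 + 3), w)) + 45139 = -28 + 45139 = 45111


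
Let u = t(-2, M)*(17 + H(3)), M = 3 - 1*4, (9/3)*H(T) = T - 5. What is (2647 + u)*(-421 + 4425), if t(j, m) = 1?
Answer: 31991960/3 ≈ 1.0664e+7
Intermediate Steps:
H(T) = -5/3 + T/3 (H(T) = (T - 5)/3 = (-5 + T)/3 = -5/3 + T/3)
M = -1 (M = 3 - 4 = -1)
u = 49/3 (u = 1*(17 + (-5/3 + (1/3)*3)) = 1*(17 + (-5/3 + 1)) = 1*(17 - 2/3) = 1*(49/3) = 49/3 ≈ 16.333)
(2647 + u)*(-421 + 4425) = (2647 + 49/3)*(-421 + 4425) = (7990/3)*4004 = 31991960/3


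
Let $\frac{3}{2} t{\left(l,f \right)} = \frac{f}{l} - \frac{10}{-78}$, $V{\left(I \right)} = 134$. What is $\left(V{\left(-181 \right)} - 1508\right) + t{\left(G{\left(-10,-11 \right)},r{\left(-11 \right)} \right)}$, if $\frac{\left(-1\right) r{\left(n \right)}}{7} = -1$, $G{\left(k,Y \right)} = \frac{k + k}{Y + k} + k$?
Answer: $- \frac{15276793}{11115} \approx -1374.4$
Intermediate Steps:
$G{\left(k,Y \right)} = k + \frac{2 k}{Y + k}$ ($G{\left(k,Y \right)} = \frac{2 k}{Y + k} + k = k + \frac{2 k}{Y + k}$)
$r{\left(n \right)} = 7$ ($r{\left(n \right)} = \left(-7\right) \left(-1\right) = 7$)
$t{\left(l,f \right)} = \frac{10}{117} + \frac{2 f}{3 l}$ ($t{\left(l,f \right)} = \frac{2 \left(\frac{f}{l} - \frac{10}{-78}\right)}{3} = \frac{2 \left(\frac{f}{l} - - \frac{5}{39}\right)}{3} = \frac{2 \left(\frac{f}{l} + \frac{5}{39}\right)}{3} = \frac{2 \left(\frac{5}{39} + \frac{f}{l}\right)}{3} = \frac{10}{117} + \frac{2 f}{3 l}$)
$\left(V{\left(-181 \right)} - 1508\right) + t{\left(G{\left(-10,-11 \right)},r{\left(-11 \right)} \right)} = \left(134 - 1508\right) + \frac{2 \left(5 \left(- \frac{10 \left(2 - 11 - 10\right)}{-11 - 10}\right) + 39 \cdot 7\right)}{117 \left(- \frac{10 \left(2 - 11 - 10\right)}{-11 - 10}\right)} = -1374 + \frac{2 \left(5 \left(\left(-10\right) \frac{1}{-21} \left(-19\right)\right) + 273\right)}{117 \left(\left(-10\right) \frac{1}{-21} \left(-19\right)\right)} = -1374 + \frac{2 \left(5 \left(\left(-10\right) \left(- \frac{1}{21}\right) \left(-19\right)\right) + 273\right)}{117 \left(\left(-10\right) \left(- \frac{1}{21}\right) \left(-19\right)\right)} = -1374 + \frac{2 \left(5 \left(- \frac{190}{21}\right) + 273\right)}{117 \left(- \frac{190}{21}\right)} = -1374 + \frac{2}{117} \left(- \frac{21}{190}\right) \left(- \frac{950}{21} + 273\right) = -1374 + \frac{2}{117} \left(- \frac{21}{190}\right) \frac{4783}{21} = -1374 - \frac{4783}{11115} = - \frac{15276793}{11115}$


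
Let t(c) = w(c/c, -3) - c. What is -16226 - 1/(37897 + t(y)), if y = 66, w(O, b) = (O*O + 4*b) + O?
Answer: -613683547/37821 ≈ -16226.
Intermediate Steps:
w(O, b) = O + O**2 + 4*b (w(O, b) = (O**2 + 4*b) + O = O + O**2 + 4*b)
t(c) = -10 - c (t(c) = (c/c + (c/c)**2 + 4*(-3)) - c = (1 + 1**2 - 12) - c = (1 + 1 - 12) - c = -10 - c)
-16226 - 1/(37897 + t(y)) = -16226 - 1/(37897 + (-10 - 1*66)) = -16226 - 1/(37897 + (-10 - 66)) = -16226 - 1/(37897 - 76) = -16226 - 1/37821 = -613683547/37821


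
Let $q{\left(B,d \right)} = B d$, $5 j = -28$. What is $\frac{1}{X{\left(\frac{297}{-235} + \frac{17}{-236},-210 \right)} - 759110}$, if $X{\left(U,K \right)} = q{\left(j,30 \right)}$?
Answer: $- \frac{1}{759278} \approx -1.317 \cdot 10^{-6}$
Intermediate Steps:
$j = - \frac{28}{5}$ ($j = \frac{1}{5} \left(-28\right) = - \frac{28}{5} \approx -5.6$)
$X{\left(U,K \right)} = -168$ ($X{\left(U,K \right)} = \left(- \frac{28}{5}\right) 30 = -168$)
$\frac{1}{X{\left(\frac{297}{-235} + \frac{17}{-236},-210 \right)} - 759110} = \frac{1}{-168 - 759110} = \frac{1}{-759278} = - \frac{1}{759278}$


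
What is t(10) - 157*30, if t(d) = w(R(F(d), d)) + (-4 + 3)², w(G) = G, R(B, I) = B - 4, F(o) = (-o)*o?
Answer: -4813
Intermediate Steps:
F(o) = -o²
R(B, I) = -4 + B
t(d) = -3 - d² (t(d) = (-4 - d²) + (-4 + 3)² = (-4 - d²) + (-1)² = (-4 - d²) + 1 = -3 - d²)
t(10) - 157*30 = (-3 - 1*10²) - 157*30 = (-3 - 1*100) - 4710 = (-3 - 100) - 4710 = -103 - 4710 = -4813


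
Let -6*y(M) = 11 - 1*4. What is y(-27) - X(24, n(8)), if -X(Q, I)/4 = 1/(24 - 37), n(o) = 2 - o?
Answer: -115/78 ≈ -1.4744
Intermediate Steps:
y(M) = -7/6 (y(M) = -(11 - 1*4)/6 = -(11 - 4)/6 = -1/6*7 = -7/6)
X(Q, I) = 4/13 (X(Q, I) = -4/(24 - 37) = -4/(-13) = -4*(-1/13) = 4/13)
y(-27) - X(24, n(8)) = -7/6 - 1*4/13 = -7/6 - 4/13 = -115/78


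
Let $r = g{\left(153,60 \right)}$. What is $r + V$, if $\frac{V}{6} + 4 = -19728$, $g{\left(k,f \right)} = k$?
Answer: $-118239$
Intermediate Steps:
$V = -118392$ ($V = -24 + 6 \left(-19728\right) = -24 - 118368 = -118392$)
$r = 153$
$r + V = 153 - 118392 = -118239$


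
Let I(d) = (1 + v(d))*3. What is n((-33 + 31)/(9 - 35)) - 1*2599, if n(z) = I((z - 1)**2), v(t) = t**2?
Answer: -74082148/28561 ≈ -2593.8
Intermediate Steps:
I(d) = 3 + 3*d**2 (I(d) = (1 + d**2)*3 = 3 + 3*d**2)
n(z) = 3 + 3*(-1 + z)**4 (n(z) = 3 + 3*((z - 1)**2)**2 = 3 + 3*((-1 + z)**2)**2 = 3 + 3*(-1 + z)**4)
n((-33 + 31)/(9 - 35)) - 1*2599 = (3 + 3*(-1 + (-33 + 31)/(9 - 35))**4) - 1*2599 = (3 + 3*(-1 - 2/(-26))**4) - 2599 = (3 + 3*(-1 - 2*(-1/26))**4) - 2599 = (3 + 3*(-1 + 1/13)**4) - 2599 = (3 + 3*(-12/13)**4) - 2599 = (3 + 3*(20736/28561)) - 2599 = (3 + 62208/28561) - 2599 = 147891/28561 - 2599 = -74082148/28561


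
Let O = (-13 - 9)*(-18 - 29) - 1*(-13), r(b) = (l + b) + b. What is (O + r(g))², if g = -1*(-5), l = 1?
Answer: 1119364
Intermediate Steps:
g = 5
r(b) = 1 + 2*b (r(b) = (1 + b) + b = 1 + 2*b)
O = 1047 (O = -22*(-47) + 13 = 1034 + 13 = 1047)
(O + r(g))² = (1047 + (1 + 2*5))² = (1047 + (1 + 10))² = (1047 + 11)² = 1058² = 1119364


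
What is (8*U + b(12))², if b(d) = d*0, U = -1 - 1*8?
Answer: 5184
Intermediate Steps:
U = -9 (U = -1 - 8 = -9)
b(d) = 0
(8*U + b(12))² = (8*(-9) + 0)² = (-72 + 0)² = (-72)² = 5184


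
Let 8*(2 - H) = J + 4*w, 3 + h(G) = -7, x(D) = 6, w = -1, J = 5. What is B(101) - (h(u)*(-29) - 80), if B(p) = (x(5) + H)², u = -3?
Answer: -9471/64 ≈ -147.98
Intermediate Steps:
h(G) = -10 (h(G) = -3 - 7 = -10)
H = 15/8 (H = 2 - (5 + 4*(-1))/8 = 2 - (5 - 4)/8 = 2 - ⅛*1 = 2 - ⅛ = 15/8 ≈ 1.8750)
B(p) = 3969/64 (B(p) = (6 + 15/8)² = (63/8)² = 3969/64)
B(101) - (h(u)*(-29) - 80) = 3969/64 - (-10*(-29) - 80) = 3969/64 - (290 - 80) = 3969/64 - 1*210 = 3969/64 - 210 = -9471/64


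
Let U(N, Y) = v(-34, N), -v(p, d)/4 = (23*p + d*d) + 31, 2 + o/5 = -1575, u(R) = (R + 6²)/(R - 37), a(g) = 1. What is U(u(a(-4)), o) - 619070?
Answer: -199606753/324 ≈ -6.1607e+5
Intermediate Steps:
u(R) = (36 + R)/(-37 + R) (u(R) = (R + 36)/(-37 + R) = (36 + R)/(-37 + R))
o = -7885 (o = -10 + 5*(-1575) = -10 - 7875 = -7885)
v(p, d) = -124 - 92*p - 4*d² (v(p, d) = -4*((23*p + d*d) + 31) = -4*((23*p + d²) + 31) = -4*((d² + 23*p) + 31) = -4*(31 + d² + 23*p) = -124 - 92*p - 4*d²)
U(N, Y) = 3004 - 4*N² (U(N, Y) = -124 - 92*(-34) - 4*N² = -124 + 3128 - 4*N² = 3004 - 4*N²)
U(u(a(-4)), o) - 619070 = (3004 - 4*(36 + 1)²/(-37 + 1)²) - 619070 = (3004 - 4*(37/(-36))²) - 619070 = (3004 - 4*(-1/36*37)²) - 619070 = (3004 - 4*(-37/36)²) - 619070 = (3004 - 4*1369/1296) - 619070 = (3004 - 1369/324) - 619070 = 971927/324 - 619070 = -199606753/324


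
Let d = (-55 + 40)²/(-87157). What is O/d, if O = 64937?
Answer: -5659714109/225 ≈ -2.5154e+7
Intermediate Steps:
d = -225/87157 (d = (-15)²*(-1/87157) = 225*(-1/87157) = -225/87157 ≈ -0.0025815)
O/d = 64937/(-225/87157) = 64937*(-87157/225) = -5659714109/225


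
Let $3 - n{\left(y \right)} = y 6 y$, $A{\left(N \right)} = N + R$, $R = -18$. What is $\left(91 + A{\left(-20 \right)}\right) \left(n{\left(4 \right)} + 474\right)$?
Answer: $20193$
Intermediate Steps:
$A{\left(N \right)} = -18 + N$ ($A{\left(N \right)} = N - 18 = -18 + N$)
$n{\left(y \right)} = 3 - 6 y^{2}$ ($n{\left(y \right)} = 3 - y 6 y = 3 - 6 y y = 3 - 6 y^{2}$)
$\left(91 + A{\left(-20 \right)}\right) \left(n{\left(4 \right)} + 474\right) = \left(91 - 38\right) \left(\left(3 - 6 \cdot 4^{2}\right) + 474\right) = \left(91 - 38\right) \left(\left(3 - 96\right) + 474\right) = 53 \left(\left(3 - 96\right) + 474\right) = 53 \left(-93 + 474\right) = 53 \cdot 381 = 20193$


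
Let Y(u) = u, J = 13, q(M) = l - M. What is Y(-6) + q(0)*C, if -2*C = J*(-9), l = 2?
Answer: 111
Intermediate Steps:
q(M) = 2 - M
C = 117/2 (C = -13*(-9)/2 = -½*(-117) = 117/2 ≈ 58.500)
Y(-6) + q(0)*C = -6 + (2 - 1*0)*(117/2) = -6 + (2 + 0)*(117/2) = -6 + 2*(117/2) = -6 + 117 = 111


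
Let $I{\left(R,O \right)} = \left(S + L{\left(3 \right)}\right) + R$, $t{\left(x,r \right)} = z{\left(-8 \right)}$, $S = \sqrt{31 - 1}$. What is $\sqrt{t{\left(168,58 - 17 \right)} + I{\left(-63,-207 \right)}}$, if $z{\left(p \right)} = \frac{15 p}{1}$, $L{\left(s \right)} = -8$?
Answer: $\sqrt{-191 + \sqrt{30}} \approx 13.621 i$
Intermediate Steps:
$z{\left(p \right)} = 15 p$ ($z{\left(p \right)} = 15 p 1 = 15 p$)
$S = \sqrt{30} \approx 5.4772$
$t{\left(x,r \right)} = -120$ ($t{\left(x,r \right)} = 15 \left(-8\right) = -120$)
$I{\left(R,O \right)} = -8 + R + \sqrt{30}$ ($I{\left(R,O \right)} = \left(\sqrt{30} - 8\right) + R = \left(-8 + \sqrt{30}\right) + R = -8 + R + \sqrt{30}$)
$\sqrt{t{\left(168,58 - 17 \right)} + I{\left(-63,-207 \right)}} = \sqrt{-120 - \left(71 - \sqrt{30}\right)} = \sqrt{-191 + \sqrt{30}}$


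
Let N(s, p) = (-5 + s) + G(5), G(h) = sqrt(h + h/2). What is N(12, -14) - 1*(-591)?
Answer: 598 + sqrt(30)/2 ≈ 600.74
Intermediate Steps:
G(h) = sqrt(6)*sqrt(h)/2 (G(h) = sqrt(h + h*(1/2)) = sqrt(h + h/2) = sqrt(3*h/2) = sqrt(6)*sqrt(h)/2)
N(s, p) = -5 + s + sqrt(30)/2 (N(s, p) = (-5 + s) + sqrt(6)*sqrt(5)/2 = (-5 + s) + sqrt(30)/2 = -5 + s + sqrt(30)/2)
N(12, -14) - 1*(-591) = (-5 + 12 + sqrt(30)/2) - 1*(-591) = (7 + sqrt(30)/2) + 591 = 598 + sqrt(30)/2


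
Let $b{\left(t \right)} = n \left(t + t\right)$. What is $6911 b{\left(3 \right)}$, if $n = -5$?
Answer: $-207330$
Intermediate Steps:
$b{\left(t \right)} = - 10 t$ ($b{\left(t \right)} = - 5 \left(t + t\right) = - 5 \cdot 2 t = - 10 t$)
$6911 b{\left(3 \right)} = 6911 \left(\left(-10\right) 3\right) = 6911 \left(-30\right) = -207330$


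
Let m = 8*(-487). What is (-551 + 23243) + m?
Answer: 18796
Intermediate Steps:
m = -3896
(-551 + 23243) + m = (-551 + 23243) - 3896 = 22692 - 3896 = 18796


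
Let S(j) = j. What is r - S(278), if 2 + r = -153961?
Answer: -154241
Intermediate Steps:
r = -153963 (r = -2 - 153961 = -153963)
r - S(278) = -153963 - 1*278 = -153963 - 278 = -154241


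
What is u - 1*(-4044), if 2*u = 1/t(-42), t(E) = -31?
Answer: 250727/62 ≈ 4044.0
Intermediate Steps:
u = -1/62 (u = (1/2)/(-31) = (1/2)*(-1/31) = -1/62 ≈ -0.016129)
u - 1*(-4044) = -1/62 - 1*(-4044) = -1/62 + 4044 = 250727/62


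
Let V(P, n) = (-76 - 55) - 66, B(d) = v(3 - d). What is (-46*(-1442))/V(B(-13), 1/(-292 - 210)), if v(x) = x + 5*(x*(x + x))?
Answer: -66332/197 ≈ -336.71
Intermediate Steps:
v(x) = x + 10*x² (v(x) = x + 5*(x*(2*x)) = x + 5*(2*x²) = x + 10*x²)
B(d) = (3 - d)*(31 - 10*d) (B(d) = (3 - d)*(1 + 10*(3 - d)) = (3 - d)*(1 + (30 - 10*d)) = (3 - d)*(31 - 10*d))
V(P, n) = -197 (V(P, n) = -131 - 66 = -197)
(-46*(-1442))/V(B(-13), 1/(-292 - 210)) = -46*(-1442)/(-197) = 66332*(-1/197) = -66332/197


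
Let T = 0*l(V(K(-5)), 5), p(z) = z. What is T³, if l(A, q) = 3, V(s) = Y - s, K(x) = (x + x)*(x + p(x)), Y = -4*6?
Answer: 0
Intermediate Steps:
Y = -24
K(x) = 4*x² (K(x) = (x + x)*(x + x) = (2*x)*(2*x) = 4*x²)
V(s) = -24 - s
T = 0 (T = 0*3 = 0)
T³ = 0³ = 0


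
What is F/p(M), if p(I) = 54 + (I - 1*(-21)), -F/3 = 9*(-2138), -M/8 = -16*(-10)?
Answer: -57726/1205 ≈ -47.905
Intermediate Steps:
M = -1280 (M = -(-128)*(-10) = -8*160 = -1280)
F = 57726 (F = -27*(-2138) = -3*(-19242) = 57726)
p(I) = 75 + I (p(I) = 54 + (I + 21) = 54 + (21 + I) = 75 + I)
F/p(M) = 57726/(75 - 1280) = 57726/(-1205) = 57726*(-1/1205) = -57726/1205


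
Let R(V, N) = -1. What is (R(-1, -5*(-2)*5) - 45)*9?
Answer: -414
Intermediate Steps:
(R(-1, -5*(-2)*5) - 45)*9 = (-1 - 45)*9 = -46*9 = -414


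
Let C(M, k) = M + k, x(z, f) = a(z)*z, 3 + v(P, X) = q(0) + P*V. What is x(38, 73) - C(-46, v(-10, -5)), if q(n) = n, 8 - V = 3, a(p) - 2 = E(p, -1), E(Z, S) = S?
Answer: 137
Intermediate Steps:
a(p) = 1 (a(p) = 2 - 1 = 1)
V = 5 (V = 8 - 1*3 = 8 - 3 = 5)
v(P, X) = -3 + 5*P (v(P, X) = -3 + (0 + P*5) = -3 + (0 + 5*P) = -3 + 5*P)
x(z, f) = z (x(z, f) = 1*z = z)
x(38, 73) - C(-46, v(-10, -5)) = 38 - (-46 + (-3 + 5*(-10))) = 38 - (-46 + (-3 - 50)) = 38 - (-46 - 53) = 38 - 1*(-99) = 38 + 99 = 137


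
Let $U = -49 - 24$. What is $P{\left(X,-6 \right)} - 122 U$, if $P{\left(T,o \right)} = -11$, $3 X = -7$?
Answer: $8895$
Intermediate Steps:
$X = - \frac{7}{3}$ ($X = \frac{1}{3} \left(-7\right) = - \frac{7}{3} \approx -2.3333$)
$U = -73$ ($U = -49 - 24 = -73$)
$P{\left(X,-6 \right)} - 122 U = -11 - -8906 = -11 + 8906 = 8895$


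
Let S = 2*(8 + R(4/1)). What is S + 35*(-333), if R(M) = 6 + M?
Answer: -11619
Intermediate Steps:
S = 36 (S = 2*(8 + (6 + 4/1)) = 2*(8 + (6 + 4*1)) = 2*(8 + (6 + 4)) = 2*(8 + 10) = 2*18 = 36)
S + 35*(-333) = 36 + 35*(-333) = 36 - 11655 = -11619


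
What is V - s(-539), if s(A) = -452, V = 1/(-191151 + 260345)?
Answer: 31275689/69194 ≈ 452.00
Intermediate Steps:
V = 1/69194 ≈ 1.4452e-5
V - s(-539) = 1/69194 - 1*(-452) = 1/69194 + 452 = 31275689/69194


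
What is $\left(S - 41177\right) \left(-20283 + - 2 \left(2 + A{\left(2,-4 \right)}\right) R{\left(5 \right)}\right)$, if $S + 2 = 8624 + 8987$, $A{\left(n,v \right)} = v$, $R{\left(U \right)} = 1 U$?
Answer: $477558384$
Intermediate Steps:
$R{\left(U \right)} = U$
$S = 17609$ ($S = -2 + \left(8624 + 8987\right) = -2 + 17611 = 17609$)
$\left(S - 41177\right) \left(-20283 + - 2 \left(2 + A{\left(2,-4 \right)}\right) R{\left(5 \right)}\right) = \left(17609 - 41177\right) \left(-20283 + - 2 \left(2 - 4\right) 5\right) = - 23568 \left(-20283 + \left(-2\right) \left(-2\right) 5\right) = - 23568 \left(-20283 + 4 \cdot 5\right) = - 23568 \left(-20283 + 20\right) = \left(-23568\right) \left(-20263\right) = 477558384$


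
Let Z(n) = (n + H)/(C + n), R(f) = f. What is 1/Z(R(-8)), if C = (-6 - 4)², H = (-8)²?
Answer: 23/14 ≈ 1.6429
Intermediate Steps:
H = 64
C = 100 (C = (-10)² = 100)
Z(n) = (64 + n)/(100 + n) (Z(n) = (n + 64)/(100 + n) = (64 + n)/(100 + n))
1/Z(R(-8)) = 1/((64 - 8)/(100 - 8)) = 1/(56/92) = 1/((1/92)*56) = 1/(14/23) = 23/14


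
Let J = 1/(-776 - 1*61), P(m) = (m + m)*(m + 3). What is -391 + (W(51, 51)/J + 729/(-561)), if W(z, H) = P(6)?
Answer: -16977412/187 ≈ -90788.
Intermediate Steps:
P(m) = 2*m*(3 + m) (P(m) = (2*m)*(3 + m) = 2*m*(3 + m))
W(z, H) = 108 (W(z, H) = 2*6*(3 + 6) = 2*6*9 = 108)
J = -1/837 (J = 1/(-776 - 61) = 1/(-837) = -1/837 ≈ -0.0011947)
-391 + (W(51, 51)/J + 729/(-561)) = -391 + (108/(-1/837) + 729/(-561)) = -391 + (108*(-837) + 729*(-1/561)) = -391 + (-90396 - 243/187) = -391 - 16904295/187 = -16977412/187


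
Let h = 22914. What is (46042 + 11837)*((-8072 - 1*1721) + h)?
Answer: 759430359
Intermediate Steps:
(46042 + 11837)*((-8072 - 1*1721) + h) = (46042 + 11837)*((-8072 - 1*1721) + 22914) = 57879*((-8072 - 1721) + 22914) = 57879*(-9793 + 22914) = 57879*13121 = 759430359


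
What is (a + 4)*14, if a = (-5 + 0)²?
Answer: 406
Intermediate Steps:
a = 25 (a = (-5)² = 25)
(a + 4)*14 = (25 + 4)*14 = 29*14 = 406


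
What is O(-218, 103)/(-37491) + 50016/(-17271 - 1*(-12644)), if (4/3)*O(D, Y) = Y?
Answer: -2500676389/231294476 ≈ -10.812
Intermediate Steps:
O(D, Y) = 3*Y/4
O(-218, 103)/(-37491) + 50016/(-17271 - 1*(-12644)) = ((¾)*103)/(-37491) + 50016/(-17271 - 1*(-12644)) = (309/4)*(-1/37491) + 50016/(-17271 + 12644) = -103/49988 + 50016/(-4627) = -103/49988 + 50016*(-1/4627) = -103/49988 - 50016/4627 = -2500676389/231294476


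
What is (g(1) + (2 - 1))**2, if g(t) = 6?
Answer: 49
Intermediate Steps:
(g(1) + (2 - 1))**2 = (6 + (2 - 1))**2 = (6 + 1)**2 = 7**2 = 49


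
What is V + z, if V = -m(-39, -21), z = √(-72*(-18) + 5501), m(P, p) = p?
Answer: 21 + √6797 ≈ 103.44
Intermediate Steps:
z = √6797 (z = √(1296 + 5501) = √6797 ≈ 82.444)
V = 21 (V = -1*(-21) = 21)
V + z = 21 + √6797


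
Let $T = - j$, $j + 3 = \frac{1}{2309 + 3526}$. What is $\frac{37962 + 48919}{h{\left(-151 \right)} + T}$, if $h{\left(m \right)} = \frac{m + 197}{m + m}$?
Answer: $\frac{76549545885}{2508899} \approx 30511.0$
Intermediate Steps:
$j = - \frac{17504}{5835}$ ($j = -3 + \frac{1}{2309 + 3526} = -3 + \frac{1}{5835} = - \frac{17504}{5835} \approx -2.9998$)
$h{\left(m \right)} = \frac{197 + m}{2 m}$
$T = \frac{17504}{5835}$ ($T = \left(-1\right) \left(- \frac{17504}{5835}\right) = \frac{17504}{5835} \approx 2.9998$)
$\frac{37962 + 48919}{h{\left(-151 \right)} + T} = \frac{37962 + 48919}{\frac{197 - 151}{2 \left(-151\right)} + \frac{17504}{5835}} = \frac{86881}{\frac{1}{2} \left(- \frac{1}{151}\right) 46 + \frac{17504}{5835}} = \frac{86881}{- \frac{23}{151} + \frac{17504}{5835}} = \frac{86881}{\frac{2508899}{881085}} = 86881 \cdot \frac{881085}{2508899} = \frac{76549545885}{2508899}$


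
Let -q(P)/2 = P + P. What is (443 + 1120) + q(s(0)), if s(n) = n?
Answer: 1563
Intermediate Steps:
q(P) = -4*P (q(P) = -2*(P + P) = -4*P)
(443 + 1120) + q(s(0)) = (443 + 1120) - 4*0 = 1563 + 0 = 1563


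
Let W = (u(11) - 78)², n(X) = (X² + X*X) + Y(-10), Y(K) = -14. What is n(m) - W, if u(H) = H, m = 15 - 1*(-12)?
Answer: -3045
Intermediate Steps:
m = 27 (m = 15 + 12 = 27)
n(X) = -14 + 2*X² (n(X) = (X² + X*X) - 14 = (X² + X²) - 14 = 2*X² - 14 = -14 + 2*X²)
W = 4489 (W = (11 - 78)² = (-67)² = 4489)
n(m) - W = (-14 + 2*27²) - 1*4489 = (-14 + 2*729) - 4489 = (-14 + 1458) - 4489 = 1444 - 4489 = -3045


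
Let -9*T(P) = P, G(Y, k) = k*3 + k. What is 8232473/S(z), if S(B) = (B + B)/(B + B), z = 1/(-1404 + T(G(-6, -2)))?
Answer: 8232473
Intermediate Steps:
G(Y, k) = 4*k (G(Y, k) = 3*k + k = 4*k)
T(P) = -P/9
z = -9/12628 (z = 1/(-1404 - 4*(-2)/9) = 1/(-1404 - 1/9*(-8)) = 1/(-1404 + 8/9) = 1/(-12628/9) = -9/12628 ≈ -0.00071270)
S(B) = 1 (S(B) = (2*B)/((2*B)) = (2*B)*(1/(2*B)) = 1)
8232473/S(z) = 8232473/1 = 8232473*1 = 8232473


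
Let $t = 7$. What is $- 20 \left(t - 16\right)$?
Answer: $180$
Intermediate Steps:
$- 20 \left(t - 16\right) = - 20 \left(7 - 16\right) = \left(-20\right) \left(-9\right) = 180$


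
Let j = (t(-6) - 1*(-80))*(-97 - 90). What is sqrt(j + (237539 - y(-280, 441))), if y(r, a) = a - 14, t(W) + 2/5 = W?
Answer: 2*sqrt(1395930)/5 ≈ 472.60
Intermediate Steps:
t(W) = -2/5 + W
y(r, a) = -14 + a
j = -68816/5 (j = ((-2/5 - 6) - 1*(-80))*(-97 - 90) = (-32/5 + 80)*(-187) = (368/5)*(-187) = -68816/5 ≈ -13763.)
sqrt(j + (237539 - y(-280, 441))) = sqrt(-68816/5 + (237539 - (-14 + 441))) = sqrt(-68816/5 + (237539 - 1*427)) = sqrt(-68816/5 + (237539 - 427)) = sqrt(-68816/5 + 237112) = sqrt(1116744/5) = 2*sqrt(1395930)/5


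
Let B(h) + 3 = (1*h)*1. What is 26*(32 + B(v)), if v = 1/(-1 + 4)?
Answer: 2288/3 ≈ 762.67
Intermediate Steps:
v = 1/3 ≈ 0.33333
B(h) = -3 + h (B(h) = -3 + (1*h)*1 = -3 + h*1 = -3 + h)
26*(32 + B(v)) = 26*(32 + (-3 + 1/3)) = 26*(32 - 8/3) = 26*(88/3) = 2288/3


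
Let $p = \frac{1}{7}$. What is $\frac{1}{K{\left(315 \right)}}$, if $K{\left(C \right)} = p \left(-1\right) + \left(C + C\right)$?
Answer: $\frac{7}{4409} \approx 0.0015877$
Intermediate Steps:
$p = \frac{1}{7} \approx 0.14286$
$K{\left(C \right)} = - \frac{1}{7} + 2 C$ ($K{\left(C \right)} = \frac{1}{7} \left(-1\right) + \left(C + C\right) = - \frac{1}{7} + 2 C$)
$\frac{1}{K{\left(315 \right)}} = \frac{1}{- \frac{1}{7} + 2 \cdot 315} = \frac{1}{- \frac{1}{7} + 630} = \frac{1}{\frac{4409}{7}} = \frac{7}{4409}$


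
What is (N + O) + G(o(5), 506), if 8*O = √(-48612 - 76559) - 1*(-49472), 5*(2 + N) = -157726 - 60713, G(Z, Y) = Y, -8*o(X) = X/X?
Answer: -184999/5 + I*√125171/8 ≈ -37000.0 + 44.224*I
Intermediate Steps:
o(X) = -⅛ (o(X) = -X/(8*X) = -⅛*1 = -⅛)
N = -218449/5 (N = -2 + (-157726 - 60713)/5 = -2 + (⅕)*(-218439) = -2 - 218439/5 = -218449/5 ≈ -43690.)
O = 6184 + I*√125171/8 (O = (√(-48612 - 76559) - 1*(-49472))/8 = (√(-125171) + 49472)/8 = (I*√125171 + 49472)/8 = (49472 + I*√125171)/8 = 6184 + I*√125171/8 ≈ 6184.0 + 44.224*I)
(N + O) + G(o(5), 506) = (-218449/5 + (6184 + I*√125171/8)) + 506 = (-187529/5 + I*√125171/8) + 506 = -184999/5 + I*√125171/8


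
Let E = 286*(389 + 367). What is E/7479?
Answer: 8008/277 ≈ 28.910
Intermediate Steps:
E = 216216 (E = 286*756 = 216216)
E/7479 = 216216/7479 = 216216*(1/7479) = 8008/277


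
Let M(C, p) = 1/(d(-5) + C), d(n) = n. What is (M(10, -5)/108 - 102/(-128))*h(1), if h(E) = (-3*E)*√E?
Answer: -6901/2880 ≈ -2.3962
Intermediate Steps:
M(C, p) = 1/(-5 + C)
h(E) = -3*E^(3/2)
(M(10, -5)/108 - 102/(-128))*h(1) = (1/((-5 + 10)*108) - 102/(-128))*(-3*1^(3/2)) = ((1/108)/5 - 102*(-1/128))*(-3*1) = ((⅕)*(1/108) + 51/64)*(-3) = (1/540 + 51/64)*(-3) = (6901/8640)*(-3) = -6901/2880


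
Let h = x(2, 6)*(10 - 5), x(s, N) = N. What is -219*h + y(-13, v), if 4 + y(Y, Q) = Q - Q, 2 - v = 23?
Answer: -6574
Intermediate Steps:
v = -21 (v = 2 - 1*23 = 2 - 23 = -21)
y(Y, Q) = -4 (y(Y, Q) = -4 + (Q - Q) = -4 + 0 = -4)
h = 30 (h = 6*(10 - 5) = 6*5 = 30)
-219*h + y(-13, v) = -219*30 - 4 = -6570 - 4 = -6574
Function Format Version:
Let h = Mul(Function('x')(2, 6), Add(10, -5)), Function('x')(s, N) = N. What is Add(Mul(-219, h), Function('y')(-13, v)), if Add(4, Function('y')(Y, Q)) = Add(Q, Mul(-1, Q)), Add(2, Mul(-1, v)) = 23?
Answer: -6574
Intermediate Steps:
v = -21 (v = Add(2, Mul(-1, 23)) = Add(2, -23) = -21)
Function('y')(Y, Q) = -4 (Function('y')(Y, Q) = Add(-4, Add(Q, Mul(-1, Q))) = Add(-4, 0) = -4)
h = 30 (h = Mul(6, Add(10, -5)) = Mul(6, 5) = 30)
Add(Mul(-219, h), Function('y')(-13, v)) = Add(Mul(-219, 30), -4) = Add(-6570, -4) = -6574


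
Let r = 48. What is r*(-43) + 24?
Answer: -2040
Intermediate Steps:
r*(-43) + 24 = 48*(-43) + 24 = -2064 + 24 = -2040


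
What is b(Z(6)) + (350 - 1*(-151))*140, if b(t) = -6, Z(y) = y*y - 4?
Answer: 70134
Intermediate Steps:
Z(y) = -4 + y² (Z(y) = y² - 4 = -4 + y²)
b(Z(6)) + (350 - 1*(-151))*140 = -6 + (350 - 1*(-151))*140 = -6 + (350 + 151)*140 = -6 + 501*140 = -6 + 70140 = 70134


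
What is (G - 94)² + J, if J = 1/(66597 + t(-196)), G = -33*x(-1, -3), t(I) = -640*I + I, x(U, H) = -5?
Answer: 967070482/191841 ≈ 5041.0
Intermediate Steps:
t(I) = -639*I
G = 165 (G = -33*(-5) = 165)
J = 1/191841 (J = 1/(66597 - 639*(-196)) = 1/(66597 + 125244) = 1/191841 ≈ 5.2126e-6)
(G - 94)² + J = (165 - 94)² + 1/191841 = 71² + 1/191841 = 5041 + 1/191841 = 967070482/191841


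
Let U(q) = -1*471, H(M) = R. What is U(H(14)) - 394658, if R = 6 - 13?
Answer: -395129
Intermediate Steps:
R = -7
H(M) = -7
U(q) = -471
U(H(14)) - 394658 = -471 - 394658 = -395129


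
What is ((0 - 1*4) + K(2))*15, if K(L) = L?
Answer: -30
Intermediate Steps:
((0 - 1*4) + K(2))*15 = ((0 - 1*4) + 2)*15 = ((0 - 4) + 2)*15 = (-4 + 2)*15 = -2*15 = -30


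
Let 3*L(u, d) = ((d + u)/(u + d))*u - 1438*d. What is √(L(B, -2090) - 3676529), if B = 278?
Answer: I*√24071667/3 ≈ 1635.4*I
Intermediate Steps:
L(u, d) = -1438*d/3 + u/3 (L(u, d) = (((d + u)/(u + d))*u - 1438*d)/3 = (((d + u)/(d + u))*u - 1438*d)/3 = (1*u - 1438*d)/3 = (u - 1438*d)/3 = -1438*d/3 + u/3)
√(L(B, -2090) - 3676529) = √((-1438/3*(-2090) + (⅓)*278) - 3676529) = √((3005420/3 + 278/3) - 3676529) = √(3005698/3 - 3676529) = √(-8023889/3) = I*√24071667/3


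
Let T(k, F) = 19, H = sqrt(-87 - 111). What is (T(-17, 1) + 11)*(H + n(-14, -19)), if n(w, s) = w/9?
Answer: -140/3 + 90*I*sqrt(22) ≈ -46.667 + 422.14*I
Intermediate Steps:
n(w, s) = w/9 (n(w, s) = w*(1/9) = w/9)
H = 3*I*sqrt(22) (H = sqrt(-198) = 3*I*sqrt(22) ≈ 14.071*I)
(T(-17, 1) + 11)*(H + n(-14, -19)) = (19 + 11)*(3*I*sqrt(22) + (1/9)*(-14)) = 30*(3*I*sqrt(22) - 14/9) = 30*(-14/9 + 3*I*sqrt(22)) = -140/3 + 90*I*sqrt(22)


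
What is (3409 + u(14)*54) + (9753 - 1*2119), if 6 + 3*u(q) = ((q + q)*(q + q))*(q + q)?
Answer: 406071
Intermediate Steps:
u(q) = -2 + 8*q**3/3 (u(q) = -2 + (((q + q)*(q + q))*(q + q))/3 = -2 + (((2*q)*(2*q))*(2*q))/3 = -2 + ((4*q**2)*(2*q))/3 = -2 + (8*q**3)/3 = -2 + 8*q**3/3)
(3409 + u(14)*54) + (9753 - 1*2119) = (3409 + (-2 + (8/3)*14**3)*54) + (9753 - 1*2119) = (3409 + (-2 + (8/3)*2744)*54) + (9753 - 2119) = (3409 + (-2 + 21952/3)*54) + 7634 = (3409 + (21946/3)*54) + 7634 = (3409 + 395028) + 7634 = 398437 + 7634 = 406071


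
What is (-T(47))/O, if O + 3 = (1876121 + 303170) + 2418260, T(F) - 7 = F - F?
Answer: -7/4597548 ≈ -1.5226e-6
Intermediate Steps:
T(F) = 7 (T(F) = 7 + (F - F) = 7 + 0 = 7)
O = 4597548 (O = -3 + ((1876121 + 303170) + 2418260) = -3 + (2179291 + 2418260) = -3 + 4597551 = 4597548)
(-T(47))/O = -1*7/4597548 = -7*1/4597548 = -7/4597548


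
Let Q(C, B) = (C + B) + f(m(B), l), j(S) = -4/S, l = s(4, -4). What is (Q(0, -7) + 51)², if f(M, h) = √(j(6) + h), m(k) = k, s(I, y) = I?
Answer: (132 + √30)²/9 ≈ 2100.0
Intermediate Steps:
l = 4
f(M, h) = √(-⅔ + h) (f(M, h) = √(-4/6 + h) = √(-4*⅙ + h) = √(-⅔ + h))
Q(C, B) = B + C + √30/3 (Q(C, B) = (C + B) + √(-6 + 9*4)/3 = (B + C) + √(-6 + 36)/3 = (B + C) + √30/3 = B + C + √30/3)
(Q(0, -7) + 51)² = ((-7 + 0 + √30/3) + 51)² = ((-7 + √30/3) + 51)² = (44 + √30/3)²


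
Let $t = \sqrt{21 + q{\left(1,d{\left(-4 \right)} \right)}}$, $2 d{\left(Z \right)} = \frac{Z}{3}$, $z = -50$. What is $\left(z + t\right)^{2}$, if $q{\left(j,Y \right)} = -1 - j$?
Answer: $\left(50 - \sqrt{19}\right)^{2} \approx 2083.1$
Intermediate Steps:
$d{\left(Z \right)} = \frac{Z}{6}$ ($d{\left(Z \right)} = \frac{Z \frac{1}{3}}{2} = \frac{\frac{1}{3} Z}{2} = \frac{Z}{6}$)
$t = \sqrt{19}$ ($t = \sqrt{21 - 2} = \sqrt{19} \approx 4.3589$)
$\left(z + t\right)^{2} = \left(-50 + \sqrt{19}\right)^{2}$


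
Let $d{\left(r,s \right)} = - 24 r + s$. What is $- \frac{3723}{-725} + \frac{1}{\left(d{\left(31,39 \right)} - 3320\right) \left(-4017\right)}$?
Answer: $\frac{481560376}{93776865} \approx 5.1352$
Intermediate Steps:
$d{\left(r,s \right)} = s - 24 r$
$- \frac{3723}{-725} + \frac{1}{\left(d{\left(31,39 \right)} - 3320\right) \left(-4017\right)} = - \frac{3723}{-725} + \frac{1}{\left(\left(39 - 744\right) - 3320\right) \left(-4017\right)} = \left(-3723\right) \left(- \frac{1}{725}\right) + \frac{1}{\left(39 - 744\right) - 3320} \left(- \frac{1}{4017}\right) = \frac{3723}{725} + \frac{1}{-705 - 3320} \left(- \frac{1}{4017}\right) = \frac{3723}{725} + \frac{1}{-4025} \left(- \frac{1}{4017}\right) = \frac{3723}{725} - - \frac{1}{16168425} = \frac{3723}{725} + \frac{1}{16168425} = \frac{481560376}{93776865}$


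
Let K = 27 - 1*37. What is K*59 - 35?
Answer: -625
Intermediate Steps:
K = -10 (K = 27 - 37 = -10)
K*59 - 35 = -10*59 - 35 = -590 - 35 = -625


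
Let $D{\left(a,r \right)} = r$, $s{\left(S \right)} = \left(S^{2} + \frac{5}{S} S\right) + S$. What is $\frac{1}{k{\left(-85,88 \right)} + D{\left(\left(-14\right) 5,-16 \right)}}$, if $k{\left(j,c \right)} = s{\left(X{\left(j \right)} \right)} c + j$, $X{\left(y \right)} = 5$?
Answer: $\frac{1}{2979} \approx 0.00033568$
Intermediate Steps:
$s{\left(S \right)} = 5 + S + S^{2}$ ($s{\left(S \right)} = \left(S^{2} + 5\right) + S = \left(5 + S^{2}\right) + S = 5 + S + S^{2}$)
$k{\left(j,c \right)} = j + 35 c$ ($k{\left(j,c \right)} = \left(5 + 5 + 5^{2}\right) c + j = \left(5 + 5 + 25\right) c + j = 35 c + j = j + 35 c$)
$\frac{1}{k{\left(-85,88 \right)} + D{\left(\left(-14\right) 5,-16 \right)}} = \frac{1}{\left(-85 + 35 \cdot 88\right) - 16} = \frac{1}{\left(-85 + 3080\right) - 16} = \frac{1}{2995 - 16} = \frac{1}{2979}$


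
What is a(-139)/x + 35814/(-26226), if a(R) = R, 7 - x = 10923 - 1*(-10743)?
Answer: -2737766/2014287 ≈ -1.3592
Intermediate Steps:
x = -21659 (x = 7 - (10923 - 1*(-10743)) = 7 - (10923 + 10743) = 7 - 1*21666 = 7 - 21666 = -21659)
a(-139)/x + 35814/(-26226) = -139/(-21659) + 35814/(-26226) = -139*(-1/21659) + 35814*(-1/26226) = 139/21659 - 127/93 = -2737766/2014287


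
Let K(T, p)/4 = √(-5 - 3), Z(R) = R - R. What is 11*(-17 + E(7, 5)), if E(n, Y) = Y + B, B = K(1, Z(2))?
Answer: -132 + 88*I*√2 ≈ -132.0 + 124.45*I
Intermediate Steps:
Z(R) = 0
K(T, p) = 8*I*√2 (K(T, p) = 4*√(-5 - 3) = 4*√(-8) = 4*(2*I*√2) = 8*I*√2)
B = 8*I*√2 ≈ 11.314*I
E(n, Y) = Y + 8*I*√2
11*(-17 + E(7, 5)) = 11*(-17 + (5 + 8*I*√2)) = 11*(-12 + 8*I*√2) = -132 + 88*I*√2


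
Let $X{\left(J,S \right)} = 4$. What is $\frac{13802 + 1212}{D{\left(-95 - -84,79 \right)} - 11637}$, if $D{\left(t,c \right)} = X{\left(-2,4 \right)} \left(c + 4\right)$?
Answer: $- \frac{15014}{11305} \approx -1.3281$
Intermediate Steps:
$D{\left(t,c \right)} = 16 + 4 c$ ($D{\left(t,c \right)} = 4 \left(c + 4\right) = 4 \left(4 + c\right) = 16 + 4 c$)
$\frac{13802 + 1212}{D{\left(-95 - -84,79 \right)} - 11637} = \frac{13802 + 1212}{\left(16 + 4 \cdot 79\right) - 11637} = \frac{15014}{\left(16 + 316\right) - 11637} = \frac{15014}{332 - 11637} = \frac{15014}{-11305} = 15014 \left(- \frac{1}{11305}\right) = - \frac{15014}{11305}$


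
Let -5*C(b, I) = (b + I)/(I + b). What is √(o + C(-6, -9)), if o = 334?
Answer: √8345/5 ≈ 18.270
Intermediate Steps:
C(b, I) = -⅕ (C(b, I) = -(b + I)/(5*(I + b)) = -(I + b)/(5*(I + b)) = -⅕*1 = -⅕)
√(o + C(-6, -9)) = √(334 - ⅕) = √(1669/5) = √8345/5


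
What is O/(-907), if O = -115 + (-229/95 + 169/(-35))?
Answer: 81289/603155 ≈ 0.13477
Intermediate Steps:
O = -81289/665 (O = -115 + (-229*1/95 + 169*(-1/35)) = -115 + (-229/95 - 169/35) = -115 - 4814/665 = -81289/665 ≈ -122.24)
O/(-907) = -81289/665/(-907) = -81289/665*(-1/907) = 81289/603155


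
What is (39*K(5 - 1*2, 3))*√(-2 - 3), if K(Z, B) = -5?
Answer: -195*I*√5 ≈ -436.03*I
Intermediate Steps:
(39*K(5 - 1*2, 3))*√(-2 - 3) = (39*(-5))*√(-2 - 3) = -195*I*√5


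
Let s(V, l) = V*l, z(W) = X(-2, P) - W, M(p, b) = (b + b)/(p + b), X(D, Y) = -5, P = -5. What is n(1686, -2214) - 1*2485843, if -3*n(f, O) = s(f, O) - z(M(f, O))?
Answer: -163888489/132 ≈ -1.2416e+6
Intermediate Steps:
M(p, b) = 2*b/(b + p) (M(p, b) = (2*b)/(b + p) = 2*b/(b + p))
z(W) = -5 - W
n(f, O) = -5/3 - 2*O/(3*(O + f)) - O*f/3 (n(f, O) = -(f*O - (-5 - 2*O/(O + f)))/3 = -(O*f - (-5 - 2*O/(O + f)))/3 = -(O*f + (5 + 2*O/(O + f)))/3 = -(5 + O*f + 2*O/(O + f))/3 = -5/3 - 2*O/(3*(O + f)) - O*f/3)
n(1686, -2214) - 1*2485843 = (-2*(-2214) + (-5 - 1*(-2214)*1686)*(-2214 + 1686))/(3*(-2214 + 1686)) - 1*2485843 = (⅓)*(4428 + (-5 + 3732804)*(-528))/(-528) - 2485843 = (⅓)*(-1/528)*(4428 + 3732799*(-528)) - 2485843 = (⅓)*(-1/528)*(4428 - 1970917872) - 2485843 = (⅓)*(-1/528)*(-1970913444) - 2485843 = 164242787/132 - 2485843 = -163888489/132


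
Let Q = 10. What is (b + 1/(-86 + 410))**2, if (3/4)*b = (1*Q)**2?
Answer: 1866326401/104976 ≈ 17779.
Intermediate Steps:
b = 400/3 (b = 4*(1*10)**2/3 = (4/3)*10**2 = (4/3)*100 = 400/3 ≈ 133.33)
(b + 1/(-86 + 410))**2 = (400/3 + 1/(-86 + 410))**2 = (400/3 + 1/324)**2 = (43201/324)**2 = 1866326401/104976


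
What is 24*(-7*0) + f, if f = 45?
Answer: 45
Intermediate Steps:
24*(-7*0) + f = 24*(-7*0) + 45 = 24*0 + 45 = 0 + 45 = 45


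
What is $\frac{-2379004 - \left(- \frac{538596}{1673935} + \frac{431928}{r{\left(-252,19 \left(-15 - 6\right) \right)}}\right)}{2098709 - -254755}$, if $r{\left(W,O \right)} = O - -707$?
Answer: $- \frac{21915547432447}{21667501684620} \approx -1.0114$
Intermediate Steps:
$r{\left(W,O \right)} = 707 + O$ ($r{\left(W,O \right)} = O + 707 = 707 + O$)
$\frac{-2379004 - \left(- \frac{538596}{1673935} + \frac{431928}{r{\left(-252,19 \left(-15 - 6\right) \right)}}\right)}{2098709 - -254755} = \frac{-2379004 - \left(- \frac{538596}{1673935} + \frac{431928}{707 + 19 \left(-15 - 6\right)}\right)}{2098709 - -254755} = \frac{-2379004 - \left(- \frac{538596}{1673935} + \frac{431928}{707 + 19 \left(-21\right)}\right)}{2098709 + 254755} = \frac{-2379004 + \left(\frac{538596}{1673935} - \frac{431928}{707 - 399}\right)}{2353464} = \left(-2379004 + \left(\frac{538596}{1673935} - \frac{431928}{308}\right)\right) \frac{1}{2353464} = \left(-2379004 + \left(\frac{538596}{1673935} - \frac{15426}{11}\right)\right) \frac{1}{2353464} = \left(-2379004 - \frac{25816196754}{18413285}\right) \frac{1}{2353464} = \left(- \frac{43831094864894}{18413285}\right) \frac{1}{2353464} = - \frac{21915547432447}{21667501684620}$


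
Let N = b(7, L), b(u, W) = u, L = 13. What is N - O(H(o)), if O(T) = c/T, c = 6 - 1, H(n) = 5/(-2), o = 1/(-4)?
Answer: 9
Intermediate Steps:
o = -1/4 ≈ -0.25000
H(n) = -5/2 (H(n) = 5*(-1/2) = -5/2)
N = 7
c = 5
O(T) = 5/T
N - O(H(o)) = 7 - 5/(-5/2) = 7 - 5*(-2)/5 = 7 - 1*(-2) = 7 + 2 = 9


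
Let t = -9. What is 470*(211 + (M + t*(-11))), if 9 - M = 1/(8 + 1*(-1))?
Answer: 1049040/7 ≈ 1.4986e+5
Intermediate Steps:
M = 62/7 (M = 9 - 1/(8 + 1*(-1)) = 9 - 1/(8 - 1) = 9 - 1/7 = 9 - 1*⅐ = 9 - ⅐ = 62/7 ≈ 8.8571)
470*(211 + (M + t*(-11))) = 470*(211 + (62/7 - 9*(-11))) = 470*(211 + (62/7 + 99)) = 470*(211 + 755/7) = 470*(2232/7) = 1049040/7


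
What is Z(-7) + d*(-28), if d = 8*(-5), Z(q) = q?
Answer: 1113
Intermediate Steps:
d = -40
Z(-7) + d*(-28) = -7 - 40*(-28) = -7 + 1120 = 1113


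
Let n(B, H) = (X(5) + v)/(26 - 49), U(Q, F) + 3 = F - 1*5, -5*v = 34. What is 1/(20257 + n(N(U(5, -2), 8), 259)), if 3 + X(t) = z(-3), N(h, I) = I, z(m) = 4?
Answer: 115/2329584 ≈ 4.9365e-5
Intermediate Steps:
v = -34/5 (v = -⅕*34 = -34/5 ≈ -6.8000)
U(Q, F) = -8 + F (U(Q, F) = -3 + (F - 1*5) = -3 + (F - 5) = -3 + (-5 + F) = -8 + F)
X(t) = 1 (X(t) = -3 + 4 = 1)
n(B, H) = 29/115 (n(B, H) = (1 - 34/5)/(26 - 49) = -29/5/(-23) = -29/5*(-1/23) = 29/115)
1/(20257 + n(N(U(5, -2), 8), 259)) = 1/(20257 + 29/115) = 1/(2329584/115) = 115/2329584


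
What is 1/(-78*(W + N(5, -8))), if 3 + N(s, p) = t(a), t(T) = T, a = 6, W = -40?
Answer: 1/2886 ≈ 0.00034650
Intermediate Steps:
N(s, p) = 3 (N(s, p) = -3 + 6 = 3)
1/(-78*(W + N(5, -8))) = 1/(-78*(-40 + 3)) = 1/(-78*(-37)) = 1/2886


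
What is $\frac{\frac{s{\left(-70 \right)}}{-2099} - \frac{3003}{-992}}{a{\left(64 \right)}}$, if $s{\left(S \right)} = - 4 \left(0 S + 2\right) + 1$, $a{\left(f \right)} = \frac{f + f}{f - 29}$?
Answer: $\frac{220858435}{266522624} \approx 0.82867$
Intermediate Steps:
$a{\left(f \right)} = \frac{2 f}{-29 + f}$
$s{\left(S \right)} = -7$ ($s{\left(S \right)} = - 4 \left(0 + 2\right) + 1 = \left(-4\right) 2 + 1 = -8 + 1 = -7$)
$\frac{\frac{s{\left(-70 \right)}}{-2099} - \frac{3003}{-992}}{a{\left(64 \right)}} = \frac{- \frac{7}{-2099} - \frac{3003}{-992}}{2 \cdot 64 \frac{1}{-29 + 64}} = \frac{\left(-7\right) \left(- \frac{1}{2099}\right) - - \frac{3003}{992}}{2 \cdot 64 \cdot \frac{1}{35}} = \frac{\frac{7}{2099} + \frac{3003}{992}}{2 \cdot 64 \cdot \frac{1}{35}} = \frac{6310241}{2082208 \cdot \frac{128}{35}} = \frac{6310241}{2082208} \cdot \frac{35}{128} = \frac{220858435}{266522624}$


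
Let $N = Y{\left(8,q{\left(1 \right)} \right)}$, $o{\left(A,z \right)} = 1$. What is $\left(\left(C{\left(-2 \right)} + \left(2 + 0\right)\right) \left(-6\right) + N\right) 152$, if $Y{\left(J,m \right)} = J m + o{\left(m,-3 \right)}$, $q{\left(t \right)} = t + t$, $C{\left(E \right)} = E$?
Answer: $2584$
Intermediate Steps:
$q{\left(t \right)} = 2 t$
$Y{\left(J,m \right)} = 1 + J m$ ($Y{\left(J,m \right)} = J m + 1 = 1 + J m$)
$N = 17$ ($N = 1 + 8 \cdot 2 \cdot 1 = 1 + 8 \cdot 2 = 1 + 16 = 17$)
$\left(\left(C{\left(-2 \right)} + \left(2 + 0\right)\right) \left(-6\right) + N\right) 152 = \left(\left(-2 + \left(2 + 0\right)\right) \left(-6\right) + 17\right) 152 = \left(\left(-2 + 2\right) \left(-6\right) + 17\right) 152 = \left(0 \left(-6\right) + 17\right) 152 = \left(0 + 17\right) 152 = 17 \cdot 152 = 2584$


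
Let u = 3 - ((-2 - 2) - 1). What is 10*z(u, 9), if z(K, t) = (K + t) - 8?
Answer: 90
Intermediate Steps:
u = 8 (u = 3 - (-4 - 1) = 3 - 1*(-5) = 3 + 5 = 8)
z(K, t) = -8 + K + t
10*z(u, 9) = 10*(-8 + 8 + 9) = 10*9 = 90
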